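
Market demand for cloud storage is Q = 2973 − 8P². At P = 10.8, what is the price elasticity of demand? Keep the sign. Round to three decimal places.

-0.915

At P = 10.8, Q = 2039.880.
dQ/dP = −16P = -172.800.
ε = (dQ/dP)(P/Q) = (-172.800)(10.8/2039.880).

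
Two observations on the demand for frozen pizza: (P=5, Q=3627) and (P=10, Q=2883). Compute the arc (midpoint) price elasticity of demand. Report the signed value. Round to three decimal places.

-0.343

ΔQ = 2883 − 3627 = -744; ΔP = 10 − 5 = 5.
Midpoints: P̄ = 7.50, Q̄ = 3255.0.
ε = (ΔQ/ΔP)(P̄/Q̄) = (-744/5)(7.50/3255.0).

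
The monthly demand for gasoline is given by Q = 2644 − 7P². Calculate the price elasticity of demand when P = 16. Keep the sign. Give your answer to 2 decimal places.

At P = 16, Q = 852.
dQ/dP = −14P = -224.
ε = (dQ/dP)(P/Q) = (-224)(16/852).

-4.21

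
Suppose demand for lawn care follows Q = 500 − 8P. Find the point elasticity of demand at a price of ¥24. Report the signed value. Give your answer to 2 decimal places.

At P = 24, Q = 308.
dQ/dP = −8.
ε = (dQ/dP)(P/Q) = (-8)(24/308).
|ε| < 1, so demand is inelastic at this price.

-0.62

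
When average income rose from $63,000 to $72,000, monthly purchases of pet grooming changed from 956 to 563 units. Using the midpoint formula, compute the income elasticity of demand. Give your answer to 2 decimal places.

ΔQ = -393, ΔI = 9000. Midpoints: Ī = 67,500, Q̄ = 759.5.
ε_I = (ΔQ/ΔI)(Ī/Q̄) = (-393/9000)(67500/759.5).
ε_I < 0, so the good is inferior.

-3.88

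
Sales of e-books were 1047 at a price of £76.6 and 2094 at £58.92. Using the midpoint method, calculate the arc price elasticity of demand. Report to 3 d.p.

ΔQ = 2094 − 1047 = 1047; ΔP = 58.92 − 76.6 = -17.68.
Midpoints: P̄ = 67.76, Q̄ = 1570.5.
ε = (ΔQ/ΔP)(P̄/Q̄) = (1047/-17.68)(67.76/1570.5).

-2.555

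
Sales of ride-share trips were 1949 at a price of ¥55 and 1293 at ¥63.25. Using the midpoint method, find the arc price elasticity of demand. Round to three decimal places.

ΔQ = 1293 − 1949 = -656; ΔP = 63.25 − 55 = 8.25.
Midpoints: P̄ = 59.12, Q̄ = 1621.0.
ε = (ΔQ/ΔP)(P̄/Q̄) = (-656/8.25)(59.12/1621.0).

-2.900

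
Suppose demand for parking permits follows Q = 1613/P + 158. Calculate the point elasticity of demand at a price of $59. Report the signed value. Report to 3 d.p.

-0.148

At P = 59, Q = 185.339.
dQ/dP = −1613/P² = -0.463.
ε = (dQ/dP)(P/Q) = (-0.463)(59/185.339).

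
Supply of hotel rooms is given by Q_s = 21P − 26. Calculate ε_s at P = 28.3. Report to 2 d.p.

At P = 28.3, Q_s = 568.30.
dQ_s/dP = 21.
ε_s = (dQ_s/dP)(P/Q_s) = (21)(28.3/568.30).

1.05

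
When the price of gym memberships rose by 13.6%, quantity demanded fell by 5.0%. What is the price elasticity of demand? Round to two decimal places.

ε = %ΔQ / %ΔP = (-5.0)/(13.6) = -0.368.

-0.37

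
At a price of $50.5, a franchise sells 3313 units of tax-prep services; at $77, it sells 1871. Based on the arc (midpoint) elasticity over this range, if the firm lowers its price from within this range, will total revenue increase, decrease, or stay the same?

Arc ε = (-1442/26.5)(63.75/2592.0) ≈ -1.338.
|ε| = 1.34 > 1, so demand is elastic. A price cut therefore raises total revenue.

increase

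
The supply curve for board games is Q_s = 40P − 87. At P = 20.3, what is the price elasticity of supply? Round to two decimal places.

At P = 20.3, Q_s = 725.
dQ_s/dP = 40.
ε_s = (dQ_s/dP)(P/Q_s) = (40)(20.3/725).

1.12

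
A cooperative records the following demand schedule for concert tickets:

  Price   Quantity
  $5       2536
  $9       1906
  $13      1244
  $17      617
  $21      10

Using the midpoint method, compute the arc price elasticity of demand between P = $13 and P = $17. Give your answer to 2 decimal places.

-2.53

At P = 13, Q = 1244; at P = 17, Q = 617.
ΔQ = -627, ΔP = 4. Midpoints: P̄ = 15.00, Q̄ = 930.5.
ε = (ΔQ/ΔP)(P̄/Q̄) = (-627/4)(15.00/930.5).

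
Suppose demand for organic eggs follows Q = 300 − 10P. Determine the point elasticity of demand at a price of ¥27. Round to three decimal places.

-9.000

At P = 27, Q = 30.
dQ/dP = −10.
ε = (dQ/dP)(P/Q) = (-10)(27/30).
|ε| > 1, so demand is elastic at this price.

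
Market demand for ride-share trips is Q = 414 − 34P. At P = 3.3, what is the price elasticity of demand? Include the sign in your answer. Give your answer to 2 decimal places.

At P = 3.3, Q = 301.800.
dQ/dP = −34.
ε = (dQ/dP)(P/Q) = (-34)(3.3/301.800).
|ε| < 1, so demand is inelastic at this price.

-0.37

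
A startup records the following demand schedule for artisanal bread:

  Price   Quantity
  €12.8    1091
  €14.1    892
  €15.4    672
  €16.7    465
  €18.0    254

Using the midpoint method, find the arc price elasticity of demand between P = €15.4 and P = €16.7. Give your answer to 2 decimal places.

At P = 15.4, Q = 672; at P = 16.7, Q = 465.
ΔQ = -207, ΔP = 1.3. Midpoints: P̄ = 16.05, Q̄ = 568.5.
ε = (ΔQ/ΔP)(P̄/Q̄) = (-207/1.3)(16.05/568.5).

-4.50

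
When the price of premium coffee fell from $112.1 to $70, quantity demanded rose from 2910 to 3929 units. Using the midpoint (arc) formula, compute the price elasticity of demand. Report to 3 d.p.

-0.644

ΔQ = 3929 − 2910 = 1019; ΔP = 70 − 112.1 = -42.1.
Midpoints: P̄ = 91.05, Q̄ = 3419.5.
ε = (ΔQ/ΔP)(P̄/Q̄) = (1019/-42.1)(91.05/3419.5).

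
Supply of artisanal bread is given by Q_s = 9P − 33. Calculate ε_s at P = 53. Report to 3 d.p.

At P = 53, Q_s = 444.
dQ_s/dP = 9.
ε_s = (dQ_s/dP)(P/Q_s) = (9)(53/444).

1.074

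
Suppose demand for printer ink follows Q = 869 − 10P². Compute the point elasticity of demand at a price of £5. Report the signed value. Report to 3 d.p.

-0.808

At P = 5, Q = 619.
dQ/dP = −20P = -100.
ε = (dQ/dP)(P/Q) = (-100)(5/619).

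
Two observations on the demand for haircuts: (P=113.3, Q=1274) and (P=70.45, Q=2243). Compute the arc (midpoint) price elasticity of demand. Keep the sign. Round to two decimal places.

ΔQ = 2243 − 1274 = 969; ΔP = 70.45 − 113.3 = -42.85.
Midpoints: P̄ = 91.88, Q̄ = 1758.5.
ε = (ΔQ/ΔP)(P̄/Q̄) = (969/-42.85)(91.88/1758.5).

-1.18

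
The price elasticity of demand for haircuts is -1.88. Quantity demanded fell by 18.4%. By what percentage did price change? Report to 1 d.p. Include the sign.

9.8%

%ΔP ≈ %ΔQ / ε = (-18.4%)/(-1.88) = 9.79%.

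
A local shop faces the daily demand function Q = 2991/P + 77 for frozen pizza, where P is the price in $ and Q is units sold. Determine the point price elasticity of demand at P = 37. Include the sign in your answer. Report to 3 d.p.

-0.512

At P = 37, Q = 157.838.
dQ/dP = −2991/P² = -2.185.
ε = (dQ/dP)(P/Q) = (-2.185)(37/157.838).
|ε| < 1, so demand is inelastic at this price.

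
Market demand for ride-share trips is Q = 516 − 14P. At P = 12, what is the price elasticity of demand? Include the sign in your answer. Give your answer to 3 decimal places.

At P = 12, Q = 348.
dQ/dP = −14.
ε = (dQ/dP)(P/Q) = (-14)(12/348).

-0.483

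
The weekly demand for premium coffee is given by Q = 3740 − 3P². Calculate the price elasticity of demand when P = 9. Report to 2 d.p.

-0.14

At P = 9, Q = 3497.
dQ/dP = −6P = -54.
ε = (dQ/dP)(P/Q) = (-54)(9/3497).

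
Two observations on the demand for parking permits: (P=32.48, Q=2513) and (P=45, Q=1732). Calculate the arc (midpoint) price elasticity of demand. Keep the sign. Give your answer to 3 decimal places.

ΔQ = 1732 − 2513 = -781; ΔP = 45 − 32.48 = 12.52.
Midpoints: P̄ = 38.74, Q̄ = 2122.5.
ε = (ΔQ/ΔP)(P̄/Q̄) = (-781/12.52)(38.74/2122.5).

-1.139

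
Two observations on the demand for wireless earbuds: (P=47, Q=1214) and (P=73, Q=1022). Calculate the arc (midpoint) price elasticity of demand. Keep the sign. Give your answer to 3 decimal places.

-0.396

ΔQ = 1022 − 1214 = -192; ΔP = 73 − 47 = 26.
Midpoints: P̄ = 60.00, Q̄ = 1118.0.
ε = (ΔQ/ΔP)(P̄/Q̄) = (-192/26)(60.00/1118.0).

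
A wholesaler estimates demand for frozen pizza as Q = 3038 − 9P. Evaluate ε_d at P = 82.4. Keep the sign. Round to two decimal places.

-0.32

At P = 82.4, Q = 2296.400.
dQ/dP = −9.
ε = (dQ/dP)(P/Q) = (-9)(82.4/2296.400).
|ε| < 1, so demand is inelastic at this price.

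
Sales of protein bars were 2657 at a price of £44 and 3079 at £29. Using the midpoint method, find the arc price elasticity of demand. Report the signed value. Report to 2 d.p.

-0.36

ΔQ = 3079 − 2657 = 422; ΔP = 29 − 44 = -15.
Midpoints: P̄ = 36.50, Q̄ = 2868.0.
ε = (ΔQ/ΔP)(P̄/Q̄) = (422/-15)(36.50/2868.0).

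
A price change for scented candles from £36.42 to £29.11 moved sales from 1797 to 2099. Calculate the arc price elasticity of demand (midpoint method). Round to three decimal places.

ΔQ = 2099 − 1797 = 302; ΔP = 29.11 − 36.42 = -7.31.
Midpoints: P̄ = 32.77, Q̄ = 1948.0.
ε = (ΔQ/ΔP)(P̄/Q̄) = (302/-7.31)(32.77/1948.0).

-0.695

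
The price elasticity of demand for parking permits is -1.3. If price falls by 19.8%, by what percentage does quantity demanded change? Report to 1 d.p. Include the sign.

%ΔQ ≈ ε × %ΔP = (-1.3)(-19.8%) = 25.74%.

25.7%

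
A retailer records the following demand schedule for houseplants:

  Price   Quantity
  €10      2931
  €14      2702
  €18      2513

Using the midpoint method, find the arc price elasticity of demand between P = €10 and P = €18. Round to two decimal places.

At P = 10, Q = 2931; at P = 18, Q = 2513.
ΔQ = -418, ΔP = 8. Midpoints: P̄ = 14.00, Q̄ = 2722.0.
ε = (ΔQ/ΔP)(P̄/Q̄) = (-418/8)(14.00/2722.0).

-0.27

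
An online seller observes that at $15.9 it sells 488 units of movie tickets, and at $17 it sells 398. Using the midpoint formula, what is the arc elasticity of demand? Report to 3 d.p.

-3.038

ΔQ = 398 − 488 = -90; ΔP = 17 − 15.9 = 1.1.
Midpoints: P̄ = 16.45, Q̄ = 443.0.
ε = (ΔQ/ΔP)(P̄/Q̄) = (-90/1.1)(16.45/443.0).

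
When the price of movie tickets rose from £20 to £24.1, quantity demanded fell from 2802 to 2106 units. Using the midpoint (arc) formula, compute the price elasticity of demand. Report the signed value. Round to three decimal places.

-1.525

ΔQ = 2106 − 2802 = -696; ΔP = 24.1 − 20 = 4.1.
Midpoints: P̄ = 22.05, Q̄ = 2454.0.
ε = (ΔQ/ΔP)(P̄/Q̄) = (-696/4.1)(22.05/2454.0).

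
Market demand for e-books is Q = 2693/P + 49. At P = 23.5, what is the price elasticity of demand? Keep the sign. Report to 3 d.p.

-0.700

At P = 23.5, Q = 163.596.
dQ/dP = −2693/P² = -4.876.
ε = (dQ/dP)(P/Q) = (-4.876)(23.5/163.596).
|ε| < 1, so demand is inelastic at this price.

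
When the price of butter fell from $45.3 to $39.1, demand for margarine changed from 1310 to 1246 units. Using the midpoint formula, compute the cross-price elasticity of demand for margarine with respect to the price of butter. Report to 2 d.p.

0.34

ΔQ_x = 1246 − 1310 = -64; ΔP_y = 39.1 − 45.3 = -6.2.
Midpoints: P̄_y = 42.20, Q̄_x = 1278.0.
ε_xy = (ΔQ_x/ΔP_y)(P̄_y/Q̄_x) = (-64/-6.2)(42.20/1278.0).
ε_xy > 0, so the goods are substitutes.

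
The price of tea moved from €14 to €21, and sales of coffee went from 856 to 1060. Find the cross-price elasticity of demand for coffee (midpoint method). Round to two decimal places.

0.53

ΔQ_x = 1060 − 856 = 204; ΔP_y = 21 − 14 = 7.
Midpoints: P̄_y = 17.50, Q̄_x = 958.0.
ε_xy = (ΔQ_x/ΔP_y)(P̄_y/Q̄_x) = (204/7)(17.50/958.0).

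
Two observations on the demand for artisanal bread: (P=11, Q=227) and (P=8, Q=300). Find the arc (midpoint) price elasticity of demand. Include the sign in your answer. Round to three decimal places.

ΔQ = 300 − 227 = 73; ΔP = 8 − 11 = -3.
Midpoints: P̄ = 9.50, Q̄ = 263.5.
ε = (ΔQ/ΔP)(P̄/Q̄) = (73/-3)(9.50/263.5).

-0.877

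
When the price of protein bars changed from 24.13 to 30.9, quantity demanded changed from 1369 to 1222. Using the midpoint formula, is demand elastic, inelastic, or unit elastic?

Arc ε ≈ -0.461.
|ε| = 0.46 < 1.

inelastic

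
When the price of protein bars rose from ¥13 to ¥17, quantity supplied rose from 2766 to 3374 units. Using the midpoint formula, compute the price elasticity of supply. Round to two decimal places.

0.74

ΔQ = 3374 − 2766 = 608; ΔP = 17 − 13 = 4.
Midpoints: P̄ = 15.00, Q̄ = 3070.0.
ε_s = (ΔQ/ΔP)(P̄/Q̄) = (608/4)(15.00/3070.0).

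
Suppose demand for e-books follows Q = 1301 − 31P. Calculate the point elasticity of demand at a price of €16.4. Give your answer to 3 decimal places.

At P = 16.4, Q = 792.600.
dQ/dP = −31.
ε = (dQ/dP)(P/Q) = (-31)(16.4/792.600).
|ε| < 1, so demand is inelastic at this price.

-0.641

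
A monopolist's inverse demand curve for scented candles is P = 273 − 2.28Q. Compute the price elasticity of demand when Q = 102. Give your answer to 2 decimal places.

At Q = 102, P = 273 − 2.28(102) = 40.44.
dP/dQ = −2.28, so dQ/dP = 1/(−2.28) = -0.439.
ε = (dQ/dP)(P/Q) = (-0.439)(40.44/102).

-0.17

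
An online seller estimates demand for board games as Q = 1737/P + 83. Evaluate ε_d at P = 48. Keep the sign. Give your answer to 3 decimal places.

-0.304

At P = 48, Q = 119.188.
dQ/dP = −1737/P² = -0.754.
ε = (dQ/dP)(P/Q) = (-0.754)(48/119.188).
|ε| < 1, so demand is inelastic at this price.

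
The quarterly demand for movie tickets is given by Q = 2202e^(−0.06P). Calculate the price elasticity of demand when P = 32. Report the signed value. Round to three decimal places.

At P = 32, Q = 322.829.
dQ/dP = −0.06·2202e^(−0.06P) = −0.06Q = -19.370.
ε = (dQ/dP)(P/Q) = (-19.370)(32/322.829).

-1.920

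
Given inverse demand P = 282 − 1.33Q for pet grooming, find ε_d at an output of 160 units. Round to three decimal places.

At Q = 160, P = 282 − 1.33(160) = 69.20.
dP/dQ = −1.33, so dQ/dP = 1/(−1.33) = -0.752.
ε = (dQ/dP)(P/Q) = (-0.752)(69.20/160).

-0.325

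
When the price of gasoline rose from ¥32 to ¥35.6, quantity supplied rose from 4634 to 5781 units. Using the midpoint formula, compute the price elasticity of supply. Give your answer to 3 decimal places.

ΔQ = 5781 − 4634 = 1147; ΔP = 35.6 − 32 = 3.6.
Midpoints: P̄ = 33.80, Q̄ = 5207.5.
ε_s = (ΔQ/ΔP)(P̄/Q̄) = (1147/3.6)(33.80/5207.5).

2.068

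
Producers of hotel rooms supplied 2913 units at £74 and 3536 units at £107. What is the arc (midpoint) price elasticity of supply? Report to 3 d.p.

0.530

ΔQ = 3536 − 2913 = 623; ΔP = 107 − 74 = 33.
Midpoints: P̄ = 90.50, Q̄ = 3224.5.
ε_s = (ΔQ/ΔP)(P̄/Q̄) = (623/33)(90.50/3224.5).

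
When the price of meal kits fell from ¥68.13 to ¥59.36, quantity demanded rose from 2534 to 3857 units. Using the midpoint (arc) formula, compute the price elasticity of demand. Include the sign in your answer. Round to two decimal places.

-3.01

ΔQ = 3857 − 2534 = 1323; ΔP = 59.36 − 68.13 = -8.77.
Midpoints: P̄ = 63.74, Q̄ = 3195.5.
ε = (ΔQ/ΔP)(P̄/Q̄) = (1323/-8.77)(63.74/3195.5).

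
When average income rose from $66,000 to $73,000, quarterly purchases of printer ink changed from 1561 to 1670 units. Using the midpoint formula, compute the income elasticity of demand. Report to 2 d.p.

ΔQ = 109, ΔI = 7000. Midpoints: Ī = 69,500, Q̄ = 1615.5.
ε_I = (ΔQ/ΔI)(Ī/Q̄) = (109/7000)(69500/1615.5).

0.67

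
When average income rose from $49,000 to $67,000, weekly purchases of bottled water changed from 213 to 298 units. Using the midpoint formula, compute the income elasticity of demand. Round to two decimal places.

ΔQ = 85, ΔI = 18000. Midpoints: Ī = 58,000, Q̄ = 255.5.
ε_I = (ΔQ/ΔI)(Ī/Q̄) = (85/18000)(58000/255.5).

1.07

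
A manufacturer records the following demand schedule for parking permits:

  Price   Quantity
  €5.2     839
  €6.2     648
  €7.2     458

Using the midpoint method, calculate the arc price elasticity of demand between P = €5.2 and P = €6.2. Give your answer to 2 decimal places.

-1.46

At P = 5.2, Q = 839; at P = 6.2, Q = 648.
ΔQ = -191, ΔP = 1.0. Midpoints: P̄ = 5.70, Q̄ = 743.5.
ε = (ΔQ/ΔP)(P̄/Q̄) = (-191/1.0)(5.70/743.5).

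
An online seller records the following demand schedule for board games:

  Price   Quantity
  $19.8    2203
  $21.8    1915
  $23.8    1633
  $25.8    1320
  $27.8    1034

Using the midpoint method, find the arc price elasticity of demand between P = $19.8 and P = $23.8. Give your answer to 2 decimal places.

-1.62

At P = 19.8, Q = 2203; at P = 23.8, Q = 1633.
ΔQ = -570, ΔP = 4.0. Midpoints: P̄ = 21.80, Q̄ = 1918.0.
ε = (ΔQ/ΔP)(P̄/Q̄) = (-570/4.0)(21.80/1918.0).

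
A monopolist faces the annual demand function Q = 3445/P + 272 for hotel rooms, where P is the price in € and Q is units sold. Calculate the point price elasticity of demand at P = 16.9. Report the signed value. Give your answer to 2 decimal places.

At P = 16.9, Q = 475.846.
dQ/dP = −3445/P² = -12.062.
ε = (dQ/dP)(P/Q) = (-12.062)(16.9/475.846).
|ε| < 1, so demand is inelastic at this price.

-0.43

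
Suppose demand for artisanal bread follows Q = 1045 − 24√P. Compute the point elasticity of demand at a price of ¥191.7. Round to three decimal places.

-0.233

At P = 191.7, Q = 712.706.
dQ/dP = −24/(2√P) = -0.867.
ε = (dQ/dP)(P/Q) = (-0.867)(191.7/712.706).
|ε| < 1, so demand is inelastic at this price.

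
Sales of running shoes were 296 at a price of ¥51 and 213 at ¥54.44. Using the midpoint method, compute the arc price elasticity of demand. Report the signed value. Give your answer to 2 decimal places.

-5.00

ΔQ = 213 − 296 = -83; ΔP = 54.44 − 51 = 3.44.
Midpoints: P̄ = 52.72, Q̄ = 254.5.
ε = (ΔQ/ΔP)(P̄/Q̄) = (-83/3.44)(52.72/254.5).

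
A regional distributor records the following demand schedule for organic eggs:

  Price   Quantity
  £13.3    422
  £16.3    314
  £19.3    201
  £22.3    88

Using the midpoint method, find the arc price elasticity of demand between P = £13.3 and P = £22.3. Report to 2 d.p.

At P = 13.3, Q = 422; at P = 22.3, Q = 88.
ΔQ = -334, ΔP = 9.0. Midpoints: P̄ = 17.80, Q̄ = 255.0.
ε = (ΔQ/ΔP)(P̄/Q̄) = (-334/9.0)(17.80/255.0).

-2.59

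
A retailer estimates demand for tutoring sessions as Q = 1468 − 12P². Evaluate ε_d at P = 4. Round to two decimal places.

At P = 4, Q = 1276.
dQ/dP = −24P = -96.
ε = (dQ/dP)(P/Q) = (-96)(4/1276).
|ε| < 1, so demand is inelastic at this price.

-0.30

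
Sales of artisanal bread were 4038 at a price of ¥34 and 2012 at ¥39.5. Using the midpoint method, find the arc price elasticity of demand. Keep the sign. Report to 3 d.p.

-4.475

ΔQ = 2012 − 4038 = -2026; ΔP = 39.5 − 34 = 5.5.
Midpoints: P̄ = 36.75, Q̄ = 3025.0.
ε = (ΔQ/ΔP)(P̄/Q̄) = (-2026/5.5)(36.75/3025.0).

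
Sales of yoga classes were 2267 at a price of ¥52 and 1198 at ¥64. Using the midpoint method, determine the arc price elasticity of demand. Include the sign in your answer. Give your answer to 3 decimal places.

ΔQ = 1198 − 2267 = -1069; ΔP = 64 − 52 = 12.
Midpoints: P̄ = 58.00, Q̄ = 1732.5.
ε = (ΔQ/ΔP)(P̄/Q̄) = (-1069/12)(58.00/1732.5).

-2.982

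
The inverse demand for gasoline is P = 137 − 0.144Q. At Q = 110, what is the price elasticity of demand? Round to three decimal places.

-7.649

At Q = 110, P = 137 − 0.144(110) = 121.16.
dP/dQ = −0.144, so dQ/dP = 1/(−0.144) = -6.944.
ε = (dQ/dP)(P/Q) = (-6.944)(121.16/110).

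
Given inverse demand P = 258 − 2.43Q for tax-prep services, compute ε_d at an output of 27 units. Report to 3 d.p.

-2.932

At Q = 27, P = 258 − 2.43(27) = 192.39.
dP/dQ = −2.43, so dQ/dP = 1/(−2.43) = -0.412.
ε = (dQ/dP)(P/Q) = (-0.412)(192.39/27).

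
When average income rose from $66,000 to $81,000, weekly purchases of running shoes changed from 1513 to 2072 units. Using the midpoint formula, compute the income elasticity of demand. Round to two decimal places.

1.53

ΔQ = 559, ΔI = 15000. Midpoints: Ī = 73,500, Q̄ = 1792.5.
ε_I = (ΔQ/ΔI)(Ī/Q̄) = (559/15000)(73500/1792.5).
ε_I > 0, so the good is normal.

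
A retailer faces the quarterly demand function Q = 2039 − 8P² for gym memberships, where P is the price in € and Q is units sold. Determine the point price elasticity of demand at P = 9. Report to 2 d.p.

At P = 9, Q = 1391.
dQ/dP = −16P = -144.
ε = (dQ/dP)(P/Q) = (-144)(9/1391).

-0.93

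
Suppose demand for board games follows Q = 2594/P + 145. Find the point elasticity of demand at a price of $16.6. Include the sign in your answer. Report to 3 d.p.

-0.519

At P = 16.6, Q = 301.265.
dQ/dP = −2594/P² = -9.414.
ε = (dQ/dP)(P/Q) = (-9.414)(16.6/301.265).
|ε| < 1, so demand is inelastic at this price.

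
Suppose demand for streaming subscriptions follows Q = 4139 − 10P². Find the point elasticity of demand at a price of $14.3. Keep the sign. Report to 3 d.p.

At P = 14.3, Q = 2094.100.
dQ/dP = −20P = -286.
ε = (dQ/dP)(P/Q) = (-286)(14.3/2094.100).
|ε| > 1, so demand is elastic at this price.

-1.953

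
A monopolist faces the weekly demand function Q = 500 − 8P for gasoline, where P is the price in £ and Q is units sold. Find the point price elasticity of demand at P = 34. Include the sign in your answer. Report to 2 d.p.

-1.19

At P = 34, Q = 228.
dQ/dP = −8.
ε = (dQ/dP)(P/Q) = (-8)(34/228).
|ε| > 1, so demand is elastic at this price.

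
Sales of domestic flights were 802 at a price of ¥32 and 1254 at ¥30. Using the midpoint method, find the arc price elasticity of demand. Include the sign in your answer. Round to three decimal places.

ΔQ = 1254 − 802 = 452; ΔP = 30 − 32 = -2.
Midpoints: P̄ = 31.00, Q̄ = 1028.0.
ε = (ΔQ/ΔP)(P̄/Q̄) = (452/-2)(31.00/1028.0).

-6.815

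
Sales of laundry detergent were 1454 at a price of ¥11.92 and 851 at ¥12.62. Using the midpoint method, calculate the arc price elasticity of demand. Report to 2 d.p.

ΔQ = 851 − 1454 = -603; ΔP = 12.62 − 11.92 = 0.7.
Midpoints: P̄ = 12.27, Q̄ = 1152.5.
ε = (ΔQ/ΔP)(P̄/Q̄) = (-603/0.7)(12.27/1152.5).

-9.17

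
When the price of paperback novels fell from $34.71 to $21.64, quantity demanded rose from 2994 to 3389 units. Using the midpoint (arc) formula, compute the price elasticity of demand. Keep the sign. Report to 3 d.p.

ΔQ = 3389 − 2994 = 395; ΔP = 21.64 − 34.71 = -13.07.
Midpoints: P̄ = 28.18, Q̄ = 3191.5.
ε = (ΔQ/ΔP)(P̄/Q̄) = (395/-13.07)(28.18/3191.5).

-0.267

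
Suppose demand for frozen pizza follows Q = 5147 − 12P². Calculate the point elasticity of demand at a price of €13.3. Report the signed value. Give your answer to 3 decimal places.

At P = 13.3, Q = 3024.320.
dQ/dP = −24P = -319.200.
ε = (dQ/dP)(P/Q) = (-319.200)(13.3/3024.320).
|ε| > 1, so demand is elastic at this price.

-1.404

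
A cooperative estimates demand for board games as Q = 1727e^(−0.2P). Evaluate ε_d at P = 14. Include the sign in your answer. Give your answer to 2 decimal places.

At P = 14, Q = 105.019.
dQ/dP = −0.2·1727e^(−0.2P) = −0.2Q = -21.004.
ε = (dQ/dP)(P/Q) = (-21.004)(14/105.019).
|ε| > 1, so demand is elastic at this price.

-2.80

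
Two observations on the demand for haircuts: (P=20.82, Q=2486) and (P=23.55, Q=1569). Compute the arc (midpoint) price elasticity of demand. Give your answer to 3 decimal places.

ΔQ = 1569 − 2486 = -917; ΔP = 23.55 − 20.82 = 2.73.
Midpoints: P̄ = 22.19, Q̄ = 2027.5.
ε = (ΔQ/ΔP)(P̄/Q̄) = (-917/2.73)(22.19/2027.5).

-3.675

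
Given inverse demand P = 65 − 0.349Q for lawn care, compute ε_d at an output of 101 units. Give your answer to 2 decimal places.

At Q = 101, P = 65 − 0.349(101) = 29.75.
dP/dQ = −0.349, so dQ/dP = 1/(−0.349) = -2.865.
ε = (dQ/dP)(P/Q) = (-2.865)(29.75/101).

-0.84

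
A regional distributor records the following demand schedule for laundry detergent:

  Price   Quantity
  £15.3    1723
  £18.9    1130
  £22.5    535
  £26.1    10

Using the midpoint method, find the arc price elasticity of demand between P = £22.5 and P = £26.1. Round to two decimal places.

-13.00

At P = 22.5, Q = 535; at P = 26.1, Q = 10.
ΔQ = -525, ΔP = 3.6. Midpoints: P̄ = 24.30, Q̄ = 272.5.
ε = (ΔQ/ΔP)(P̄/Q̄) = (-525/3.6)(24.30/272.5).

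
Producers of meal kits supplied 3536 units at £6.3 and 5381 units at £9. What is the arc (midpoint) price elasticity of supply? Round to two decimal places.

1.17

ΔQ = 5381 − 3536 = 1845; ΔP = 9 − 6.3 = 2.7.
Midpoints: P̄ = 7.65, Q̄ = 4458.5.
ε_s = (ΔQ/ΔP)(P̄/Q̄) = (1845/2.7)(7.65/4458.5).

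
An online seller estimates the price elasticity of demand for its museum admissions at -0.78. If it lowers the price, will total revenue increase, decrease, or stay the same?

|ε| = 0.78 < 1, so demand is inelastic. A price cut therefore reduces total revenue.

decrease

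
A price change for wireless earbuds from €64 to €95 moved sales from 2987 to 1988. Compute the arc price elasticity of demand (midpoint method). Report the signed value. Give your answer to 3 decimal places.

ΔQ = 1988 − 2987 = -999; ΔP = 95 − 64 = 31.
Midpoints: P̄ = 79.50, Q̄ = 2487.5.
ε = (ΔQ/ΔP)(P̄/Q̄) = (-999/31)(79.50/2487.5).

-1.030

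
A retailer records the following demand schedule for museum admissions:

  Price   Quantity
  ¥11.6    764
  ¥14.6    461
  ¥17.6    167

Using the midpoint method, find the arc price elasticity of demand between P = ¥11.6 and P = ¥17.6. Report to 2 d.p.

-3.12

At P = 11.6, Q = 764; at P = 17.6, Q = 167.
ΔQ = -597, ΔP = 6.0. Midpoints: P̄ = 14.60, Q̄ = 465.5.
ε = (ΔQ/ΔP)(P̄/Q̄) = (-597/6.0)(14.60/465.5).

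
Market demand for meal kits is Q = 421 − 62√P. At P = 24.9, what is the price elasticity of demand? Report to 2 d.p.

-1.39

At P = 24.9, Q = 111.621.
dQ/dP = −62/(2√P) = -6.212.
ε = (dQ/dP)(P/Q) = (-6.212)(24.9/111.621).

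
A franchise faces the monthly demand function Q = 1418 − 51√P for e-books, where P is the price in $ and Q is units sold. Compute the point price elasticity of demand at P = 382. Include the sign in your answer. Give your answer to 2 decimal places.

At P = 382, Q = 421.214.
dQ/dP = −51/(2√P) = -1.305.
ε = (dQ/dP)(P/Q) = (-1.305)(382/421.214).

-1.18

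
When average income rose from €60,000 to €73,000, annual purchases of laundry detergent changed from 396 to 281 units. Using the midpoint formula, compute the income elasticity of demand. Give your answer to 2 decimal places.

-1.74

ΔQ = -115, ΔI = 13000. Midpoints: Ī = 66,500, Q̄ = 338.5.
ε_I = (ΔQ/ΔI)(Ī/Q̄) = (-115/13000)(66500/338.5).
ε_I < 0, so the good is inferior.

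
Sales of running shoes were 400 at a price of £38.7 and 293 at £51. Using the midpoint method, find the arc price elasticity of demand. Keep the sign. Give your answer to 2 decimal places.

ΔQ = 293 − 400 = -107; ΔP = 51 − 38.7 = 12.3.
Midpoints: P̄ = 44.85, Q̄ = 346.5.
ε = (ΔQ/ΔP)(P̄/Q̄) = (-107/12.3)(44.85/346.5).

-1.13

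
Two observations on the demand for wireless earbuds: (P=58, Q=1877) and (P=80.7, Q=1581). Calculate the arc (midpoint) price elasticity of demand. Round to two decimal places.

ΔQ = 1581 − 1877 = -296; ΔP = 80.7 − 58 = 22.7.
Midpoints: P̄ = 69.35, Q̄ = 1729.0.
ε = (ΔQ/ΔP)(P̄/Q̄) = (-296/22.7)(69.35/1729.0).

-0.52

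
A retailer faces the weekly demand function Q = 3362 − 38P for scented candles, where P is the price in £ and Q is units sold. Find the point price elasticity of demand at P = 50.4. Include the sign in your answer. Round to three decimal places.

-1.324

At P = 50.4, Q = 1446.800.
dQ/dP = −38.
ε = (dQ/dP)(P/Q) = (-38)(50.4/1446.800).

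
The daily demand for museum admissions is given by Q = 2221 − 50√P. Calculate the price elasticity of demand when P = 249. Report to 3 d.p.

-0.275

At P = 249, Q = 1432.013.
dQ/dP = −50/(2√P) = -1.584.
ε = (dQ/dP)(P/Q) = (-1.584)(249/1432.013).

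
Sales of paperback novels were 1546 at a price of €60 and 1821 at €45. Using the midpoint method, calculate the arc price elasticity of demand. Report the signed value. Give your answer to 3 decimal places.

ΔQ = 1821 − 1546 = 275; ΔP = 45 − 60 = -15.
Midpoints: P̄ = 52.50, Q̄ = 1683.5.
ε = (ΔQ/ΔP)(P̄/Q̄) = (275/-15)(52.50/1683.5).

-0.572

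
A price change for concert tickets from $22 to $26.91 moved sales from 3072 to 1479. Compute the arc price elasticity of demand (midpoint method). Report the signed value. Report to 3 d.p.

ΔQ = 1479 − 3072 = -1593; ΔP = 26.91 − 22 = 4.91.
Midpoints: P̄ = 24.45, Q̄ = 2275.5.
ε = (ΔQ/ΔP)(P̄/Q̄) = (-1593/4.91)(24.45/2275.5).

-3.487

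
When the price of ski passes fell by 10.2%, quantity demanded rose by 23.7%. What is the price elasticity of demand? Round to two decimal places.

-2.32

ε = %ΔQ / %ΔP = (23.7)/(-10.2) = -2.324.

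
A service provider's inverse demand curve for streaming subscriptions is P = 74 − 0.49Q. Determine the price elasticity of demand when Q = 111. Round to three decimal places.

-0.361

At Q = 111, P = 74 − 0.49(111) = 19.61.
dP/dQ = −0.49, so dQ/dP = 1/(−0.49) = -2.041.
ε = (dQ/dP)(P/Q) = (-2.041)(19.61/111).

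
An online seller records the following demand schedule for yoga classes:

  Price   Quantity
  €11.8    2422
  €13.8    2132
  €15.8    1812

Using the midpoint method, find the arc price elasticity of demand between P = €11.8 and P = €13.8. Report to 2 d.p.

At P = 11.8, Q = 2422; at P = 13.8, Q = 2132.
ΔQ = -290, ΔP = 2.0. Midpoints: P̄ = 12.80, Q̄ = 2277.0.
ε = (ΔQ/ΔP)(P̄/Q̄) = (-290/2.0)(12.80/2277.0).

-0.82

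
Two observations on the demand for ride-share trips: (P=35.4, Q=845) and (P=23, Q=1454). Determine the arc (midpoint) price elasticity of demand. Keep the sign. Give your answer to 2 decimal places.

ΔQ = 1454 − 845 = 609; ΔP = 23 − 35.4 = -12.4.
Midpoints: P̄ = 29.20, Q̄ = 1149.5.
ε = (ΔQ/ΔP)(P̄/Q̄) = (609/-12.4)(29.20/1149.5).

-1.25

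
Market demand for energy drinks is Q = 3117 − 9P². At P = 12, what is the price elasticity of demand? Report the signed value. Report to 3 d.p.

At P = 12, Q = 1821.
dQ/dP = −18P = -216.
ε = (dQ/dP)(P/Q) = (-216)(12/1821).
|ε| > 1, so demand is elastic at this price.

-1.423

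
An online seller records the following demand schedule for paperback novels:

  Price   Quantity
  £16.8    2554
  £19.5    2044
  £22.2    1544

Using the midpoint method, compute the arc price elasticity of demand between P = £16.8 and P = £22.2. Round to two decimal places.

At P = 16.8, Q = 2554; at P = 22.2, Q = 1544.
ΔQ = -1010, ΔP = 5.4. Midpoints: P̄ = 19.50, Q̄ = 2049.0.
ε = (ΔQ/ΔP)(P̄/Q̄) = (-1010/5.4)(19.50/2049.0).

-1.78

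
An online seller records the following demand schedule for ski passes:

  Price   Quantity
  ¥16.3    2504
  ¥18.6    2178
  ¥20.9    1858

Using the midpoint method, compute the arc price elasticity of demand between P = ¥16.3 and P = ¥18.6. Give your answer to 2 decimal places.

At P = 16.3, Q = 2504; at P = 18.6, Q = 2178.
ΔQ = -326, ΔP = 2.3. Midpoints: P̄ = 17.45, Q̄ = 2341.0.
ε = (ΔQ/ΔP)(P̄/Q̄) = (-326/2.3)(17.45/2341.0).

-1.06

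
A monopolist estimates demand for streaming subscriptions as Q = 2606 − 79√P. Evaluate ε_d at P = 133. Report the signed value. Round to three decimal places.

At P = 133, Q = 1694.928.
dQ/dP = −79/(2√P) = -3.425.
ε = (dQ/dP)(P/Q) = (-3.425)(133/1694.928).

-0.269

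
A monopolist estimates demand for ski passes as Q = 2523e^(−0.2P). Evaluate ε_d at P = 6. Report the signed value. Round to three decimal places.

-1.200

At P = 6, Q = 759.913.
dQ/dP = −0.2·2523e^(−0.2P) = −0.2Q = -151.983.
ε = (dQ/dP)(P/Q) = (-151.983)(6/759.913).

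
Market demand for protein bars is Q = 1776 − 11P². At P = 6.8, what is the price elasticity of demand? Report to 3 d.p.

-0.803

At P = 6.8, Q = 1267.360.
dQ/dP = −22P = -149.600.
ε = (dQ/dP)(P/Q) = (-149.600)(6.8/1267.360).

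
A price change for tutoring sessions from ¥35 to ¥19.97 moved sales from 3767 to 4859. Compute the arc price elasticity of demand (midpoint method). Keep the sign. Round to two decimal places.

ΔQ = 4859 − 3767 = 1092; ΔP = 19.97 − 35 = -15.03.
Midpoints: P̄ = 27.48, Q̄ = 4313.0.
ε = (ΔQ/ΔP)(P̄/Q̄) = (1092/-15.03)(27.48/4313.0).

-0.46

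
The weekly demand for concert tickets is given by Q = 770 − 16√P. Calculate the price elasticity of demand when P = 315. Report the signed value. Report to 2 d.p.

-0.29

At P = 315, Q = 486.028.
dQ/dP = −16/(2√P) = -0.451.
ε = (dQ/dP)(P/Q) = (-0.451)(315/486.028).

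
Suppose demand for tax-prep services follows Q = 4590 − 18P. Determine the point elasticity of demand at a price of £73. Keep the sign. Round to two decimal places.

At P = 73, Q = 3276.
dQ/dP = −18.
ε = (dQ/dP)(P/Q) = (-18)(73/3276).
|ε| < 1, so demand is inelastic at this price.

-0.40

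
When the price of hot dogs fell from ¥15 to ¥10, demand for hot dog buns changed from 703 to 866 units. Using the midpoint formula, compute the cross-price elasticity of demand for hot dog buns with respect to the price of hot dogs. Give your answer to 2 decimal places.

-0.52

ΔQ_x = 866 − 703 = 163; ΔP_y = 10 − 15 = -5.
Midpoints: P̄_y = 12.50, Q̄_x = 784.5.
ε_xy = (ΔQ_x/ΔP_y)(P̄_y/Q̄_x) = (163/-5)(12.50/784.5).
ε_xy < 0, so the goods are complements.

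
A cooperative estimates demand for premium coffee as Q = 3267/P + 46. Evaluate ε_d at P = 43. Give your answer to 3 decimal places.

At P = 43, Q = 121.977.
dQ/dP = −3267/P² = -1.767.
ε = (dQ/dP)(P/Q) = (-1.767)(43/121.977).

-0.623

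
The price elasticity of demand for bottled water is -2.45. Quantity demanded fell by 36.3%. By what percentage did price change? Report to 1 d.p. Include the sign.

%ΔP ≈ %ΔQ / ε = (-36.3%)/(-2.45) = 14.82%.

14.8%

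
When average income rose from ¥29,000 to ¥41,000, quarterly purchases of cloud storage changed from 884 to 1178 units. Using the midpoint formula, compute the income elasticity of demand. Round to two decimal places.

0.83

ΔQ = 294, ΔI = 12000. Midpoints: Ī = 35,000, Q̄ = 1031.0.
ε_I = (ΔQ/ΔI)(Ī/Q̄) = (294/12000)(35000/1031.0).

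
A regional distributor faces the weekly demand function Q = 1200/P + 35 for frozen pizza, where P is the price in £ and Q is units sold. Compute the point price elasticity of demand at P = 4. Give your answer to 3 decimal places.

-0.896

At P = 4, Q = 335.
dQ/dP = −1200/P² = -75.
ε = (dQ/dP)(P/Q) = (-75)(4/335).
|ε| < 1, so demand is inelastic at this price.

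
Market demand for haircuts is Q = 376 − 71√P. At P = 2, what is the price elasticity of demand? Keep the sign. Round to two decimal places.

-0.18

At P = 2, Q = 275.591.
dQ/dP = −71/(2√P) = -25.102.
ε = (dQ/dP)(P/Q) = (-25.102)(2/275.591).
|ε| < 1, so demand is inelastic at this price.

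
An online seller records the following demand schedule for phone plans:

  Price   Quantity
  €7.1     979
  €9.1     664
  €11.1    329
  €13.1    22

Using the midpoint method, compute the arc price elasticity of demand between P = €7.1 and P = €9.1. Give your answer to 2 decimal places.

-1.55

At P = 7.1, Q = 979; at P = 9.1, Q = 664.
ΔQ = -315, ΔP = 2.0. Midpoints: P̄ = 8.10, Q̄ = 821.5.
ε = (ΔQ/ΔP)(P̄/Q̄) = (-315/2.0)(8.10/821.5).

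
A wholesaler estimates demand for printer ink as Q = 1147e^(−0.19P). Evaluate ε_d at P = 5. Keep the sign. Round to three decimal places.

-0.950

At P = 5, Q = 443.592.
dQ/dP = −0.19·1147e^(−0.19P) = −0.19Q = -84.282.
ε = (dQ/dP)(P/Q) = (-84.282)(5/443.592).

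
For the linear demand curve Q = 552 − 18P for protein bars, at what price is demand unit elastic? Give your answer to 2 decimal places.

15.33

For linear demand Q = a − bP, ε = −bP/(a − bP). |ε| = 1 when bP = a − bP, i.e. P = a/(2b).
P = 552/(2·18) = 552/36 = 15.3333.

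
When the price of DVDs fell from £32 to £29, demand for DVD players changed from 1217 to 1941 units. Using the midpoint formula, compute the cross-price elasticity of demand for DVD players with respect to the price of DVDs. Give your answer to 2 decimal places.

-4.66

ΔQ_x = 1941 − 1217 = 724; ΔP_y = 29 − 32 = -3.
Midpoints: P̄_y = 30.50, Q̄_x = 1579.0.
ε_xy = (ΔQ_x/ΔP_y)(P̄_y/Q̄_x) = (724/-3)(30.50/1579.0).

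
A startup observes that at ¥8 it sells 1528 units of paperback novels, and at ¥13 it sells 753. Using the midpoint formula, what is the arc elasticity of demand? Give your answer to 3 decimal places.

ΔQ = 753 − 1528 = -775; ΔP = 13 − 8 = 5.
Midpoints: P̄ = 10.50, Q̄ = 1140.5.
ε = (ΔQ/ΔP)(P̄/Q̄) = (-775/5)(10.50/1140.5).

-1.427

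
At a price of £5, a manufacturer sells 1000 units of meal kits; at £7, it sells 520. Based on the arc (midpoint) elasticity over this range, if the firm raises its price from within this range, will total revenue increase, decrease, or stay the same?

Arc ε = (-480/2)(6.00/760.0) ≈ -1.895.
|ε| = 1.89 > 1, so demand is elastic. A price rise therefore reduces total revenue.

decrease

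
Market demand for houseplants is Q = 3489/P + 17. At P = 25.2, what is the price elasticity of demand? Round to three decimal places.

-0.891

At P = 25.2, Q = 155.452.
dQ/dP = −3489/P² = -5.494.
ε = (dQ/dP)(P/Q) = (-5.494)(25.2/155.452).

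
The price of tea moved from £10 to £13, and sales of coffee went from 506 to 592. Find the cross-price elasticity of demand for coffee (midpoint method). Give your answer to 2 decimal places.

ΔQ_x = 592 − 506 = 86; ΔP_y = 13 − 10 = 3.
Midpoints: P̄_y = 11.50, Q̄_x = 549.0.
ε_xy = (ΔQ_x/ΔP_y)(P̄_y/Q̄_x) = (86/3)(11.50/549.0).

0.60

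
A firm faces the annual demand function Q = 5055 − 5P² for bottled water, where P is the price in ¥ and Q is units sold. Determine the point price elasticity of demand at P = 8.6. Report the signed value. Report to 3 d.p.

At P = 8.6, Q = 4685.200.
dQ/dP = −10P = -86.
ε = (dQ/dP)(P/Q) = (-86)(8.6/4685.200).
|ε| < 1, so demand is inelastic at this price.

-0.158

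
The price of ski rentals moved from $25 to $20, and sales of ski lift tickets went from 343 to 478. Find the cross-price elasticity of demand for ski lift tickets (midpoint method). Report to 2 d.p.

ΔQ_x = 478 − 343 = 135; ΔP_y = 20 − 25 = -5.
Midpoints: P̄_y = 22.50, Q̄_x = 410.5.
ε_xy = (ΔQ_x/ΔP_y)(P̄_y/Q̄_x) = (135/-5)(22.50/410.5).
ε_xy < 0, so the goods are complements.

-1.48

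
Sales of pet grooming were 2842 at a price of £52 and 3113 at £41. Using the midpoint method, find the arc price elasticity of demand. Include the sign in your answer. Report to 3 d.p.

ΔQ = 3113 − 2842 = 271; ΔP = 41 − 52 = -11.
Midpoints: P̄ = 46.50, Q̄ = 2977.5.
ε = (ΔQ/ΔP)(P̄/Q̄) = (271/-11)(46.50/2977.5).

-0.385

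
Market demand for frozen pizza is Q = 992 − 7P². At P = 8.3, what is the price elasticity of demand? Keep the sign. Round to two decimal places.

At P = 8.3, Q = 509.770.
dQ/dP = −14P = -116.200.
ε = (dQ/dP)(P/Q) = (-116.200)(8.3/509.770).
|ε| > 1, so demand is elastic at this price.

-1.89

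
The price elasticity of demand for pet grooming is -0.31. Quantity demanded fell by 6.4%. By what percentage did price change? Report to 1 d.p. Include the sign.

%ΔP ≈ %ΔQ / ε = (-6.4%)/(-0.31) = 20.65%.

20.6%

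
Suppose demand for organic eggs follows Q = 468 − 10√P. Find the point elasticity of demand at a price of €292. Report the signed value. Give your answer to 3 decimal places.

-0.288

At P = 292, Q = 297.120.
dQ/dP = −10/(2√P) = -0.293.
ε = (dQ/dP)(P/Q) = (-0.293)(292/297.120).
|ε| < 1, so demand is inelastic at this price.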